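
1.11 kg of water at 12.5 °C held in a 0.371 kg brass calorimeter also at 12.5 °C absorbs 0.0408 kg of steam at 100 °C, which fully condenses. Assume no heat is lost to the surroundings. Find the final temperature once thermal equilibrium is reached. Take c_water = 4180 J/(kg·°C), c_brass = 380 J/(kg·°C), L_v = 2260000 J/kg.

Sum of m c ΔT and latent-heat terms is zero:
steam→water at 100 °C releases m L_v = 0.0408×2260000 = 92208; condensate cools 100→T: 0.0408×4180×(T − 100) = 170.54(T − 100); original water: 4639.8(T − 12.5); cup: 140.98(T − 12.5)
4951.3 T = 92208 + 17054 + 59760 = 169022
T ≈ 34.14 °C (< 100 °C, so full condensation is consistent).

T_f ≈ 34.1 °C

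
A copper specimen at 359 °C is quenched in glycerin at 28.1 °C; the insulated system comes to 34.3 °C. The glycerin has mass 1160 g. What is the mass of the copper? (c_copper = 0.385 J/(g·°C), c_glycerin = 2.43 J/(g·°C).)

m ≈ 140 g

|Q_copper| = |Q_glycerin|:
m×0.385×(359 − 34.3) = 1160×2.43×(34.3 − 28.1)
125.01 m = 17477  ⇒  m ≈ 139.8 g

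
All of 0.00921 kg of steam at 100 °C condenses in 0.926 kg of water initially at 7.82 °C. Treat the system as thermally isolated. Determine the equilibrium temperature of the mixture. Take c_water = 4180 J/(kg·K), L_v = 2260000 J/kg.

T_f ≈ 14.1 °C

Energy conservation, ΣQ = 0:
condense steam: −0.00921×2260000 = −20815; condensate cools 100→T: 0.00921×4180×(T − 100) = 38.5(T − 100); water warms: 0.926×4180×(T − 7.82) = 3870.7(T − 7.82)
3909.2 T = 20815 + 3849.8 + 30269 = 54933
T ≈ 14.05 °C (< 100 °C, so full condensation is consistent).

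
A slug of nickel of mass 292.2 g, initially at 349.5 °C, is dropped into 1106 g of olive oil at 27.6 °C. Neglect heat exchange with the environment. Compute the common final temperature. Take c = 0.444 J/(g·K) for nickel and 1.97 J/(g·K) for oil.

T_f ≈ 45.7 °C

T_f = Σ m_i c_i T_i / Σ m_i c_i:
T_f = (129.74×349.5 + 2178.8×27.6) / (129.74 + 2178.8)
    = 105478 / 2308.6 ≈ 45.69 °C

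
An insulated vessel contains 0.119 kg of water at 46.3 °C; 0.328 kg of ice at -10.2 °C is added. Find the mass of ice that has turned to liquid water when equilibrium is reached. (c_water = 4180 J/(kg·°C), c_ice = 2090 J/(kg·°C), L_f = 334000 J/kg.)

m_melted ≈ 0.048 kg

Heat available from the water dropping to 0 °C: 0.119·4180·46.3 = 23031 J.
Of that, 0.328·2090·10.2 = 6992.3 J goes to bring the ice to 0 °C, leaving 16038 J.
To melt every bit of ice: 0.328·334000 = 109552 J.
Since 16038 < 109552 J, not all the ice melts; equilibrium is at 0 °C.
m_melt = 16038 / L_f = 0.04802 kg.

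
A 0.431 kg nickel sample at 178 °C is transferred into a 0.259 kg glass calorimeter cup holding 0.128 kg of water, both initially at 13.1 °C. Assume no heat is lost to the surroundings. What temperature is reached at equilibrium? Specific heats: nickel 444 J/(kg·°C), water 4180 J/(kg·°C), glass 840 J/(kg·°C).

T_f = Σ m_i c_i T_i / Σ m_i c_i:
T_f = (191.36·178 + 535.04·13.1 + 217.56·13.1) / (191.36 + 535.04 + 217.56)
    = 43922 / 943.96 ≈ 46.53 °C

T_f ≈ 46.5 °C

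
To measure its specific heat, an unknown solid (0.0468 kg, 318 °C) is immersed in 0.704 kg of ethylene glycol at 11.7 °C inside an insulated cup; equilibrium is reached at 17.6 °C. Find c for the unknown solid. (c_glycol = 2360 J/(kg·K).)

c ≈ 697 J/(kg·K)

Taking heat into each body as positive, Σ m c ΔT = 0:
0.0468×c×(17.6 − 318) + 0.704×2360×(17.6 − 11.7) = 0
-14.06 c = -9802.5
c = -9802.5/-14.06 ≈ 697.3 J/(kg·K)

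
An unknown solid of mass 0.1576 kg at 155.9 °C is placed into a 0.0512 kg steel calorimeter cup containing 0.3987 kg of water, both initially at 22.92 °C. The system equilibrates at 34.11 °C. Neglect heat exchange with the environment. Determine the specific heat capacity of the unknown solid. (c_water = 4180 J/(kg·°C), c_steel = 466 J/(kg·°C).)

Setting the total heat transfer to zero:
0.1576×c×(34.11 − 155.9) + 0.3987×4180×(34.11 − 22.92) + 0.0512×466×(34.11 − 22.92) = 0
-19.19 c = -18916
c = -18916/-19.19 ≈ 985.5 J/(kg·°C)

c ≈ 986 J/(kg·°C)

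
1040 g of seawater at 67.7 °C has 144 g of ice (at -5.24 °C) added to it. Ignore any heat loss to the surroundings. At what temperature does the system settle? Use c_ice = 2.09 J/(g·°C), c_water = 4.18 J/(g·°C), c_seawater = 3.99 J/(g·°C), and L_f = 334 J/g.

T_f ≈ 48.7 °C

Taking heat into each body as positive, Σ m c ΔT = 0:
warm ice to 0 °C: 144×2.09×(0 − (-5.24)) = 1577; melt ice: 144×334 = 48096; warm the meltwater: 601.92 T; seawater cools: 1040×3.99×(T − 67.7) = 4149.6(T − 67.7)
4751.5 T = 280928 − 49673 = 231255
T ≈ 48.67 °C. Since T > 0 °C, the all-ice-melts assumption holds.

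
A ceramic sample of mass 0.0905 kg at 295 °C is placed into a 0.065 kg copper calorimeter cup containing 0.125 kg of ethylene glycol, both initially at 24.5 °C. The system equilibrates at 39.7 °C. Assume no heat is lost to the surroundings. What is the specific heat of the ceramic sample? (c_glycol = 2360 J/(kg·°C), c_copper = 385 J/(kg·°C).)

Taking heat into each body as positive, Σ m c ΔT = 0:
0.0905×c×(39.7 − 295) + 0.125×2360×(39.7 − 24.5) + 0.065×385×(39.7 − 24.5) = 0
-23.1 c = -4864.4
c = -4864.4/-23.1 ≈ 210.5 J/(kg·°C)

c ≈ 211 J/(kg·°C)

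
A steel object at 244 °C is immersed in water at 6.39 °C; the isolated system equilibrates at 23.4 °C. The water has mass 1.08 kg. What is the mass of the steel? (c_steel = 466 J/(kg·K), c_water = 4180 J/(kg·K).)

m ≈ 0.747 kg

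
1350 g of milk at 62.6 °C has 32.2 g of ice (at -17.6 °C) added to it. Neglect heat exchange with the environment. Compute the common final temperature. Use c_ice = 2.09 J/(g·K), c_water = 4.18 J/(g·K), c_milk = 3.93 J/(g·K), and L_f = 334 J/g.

Heat gained plus heat lost sum to zero:
ice -17.6→0 °C: 32.2×2.09×17.6 = 1184.4; fusion: m_ice L_f = 32.2×334 = 10755; meltwater 0→T: 32.2×4.18×T = 134.6 T; milk: 5305.5(T − 62.6)
5440.1 T = 332124 − 11939 = 320185
T ≈ 58.86 °C. Since T > 0 °C, the all-ice-melts assumption holds.

T_f ≈ 58.9 °C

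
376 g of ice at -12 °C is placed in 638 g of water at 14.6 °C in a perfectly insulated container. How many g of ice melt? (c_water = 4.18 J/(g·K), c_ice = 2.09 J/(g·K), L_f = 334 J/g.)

Heat available from the water dropping to 0 °C: 638×4.18×14.6 = 38936 J.
Of that, 376×2.09×12 = 9430.1 J goes to bring the ice to 0 °C, leaving 29506 J.
Fully melting the ice requires m_ice L_f = 376×334 = 125584 J.
29506 J < 125584 J, so only part of the ice melts and the system sits at 0 °C.
m_melted×334 = 29506  ⇒  m_melted ≈ 88.34 g.

m_melted ≈ 88.3 g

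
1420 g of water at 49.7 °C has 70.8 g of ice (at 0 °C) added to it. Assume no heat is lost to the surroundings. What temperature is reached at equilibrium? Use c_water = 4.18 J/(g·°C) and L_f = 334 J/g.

Let T be the final temperature. ΣQ_i = 0:
latent heat to melt: 70.8·334 = 23647; warm the meltwater: 295.94 T; water: 5935.6(T − 49.7)
6231.5 T = 294999 − 23647 = 271352
T ≈ 43.54 °C. Since T > 0 °C, the all-ice-melts assumption holds.

T_f ≈ 43.5 °C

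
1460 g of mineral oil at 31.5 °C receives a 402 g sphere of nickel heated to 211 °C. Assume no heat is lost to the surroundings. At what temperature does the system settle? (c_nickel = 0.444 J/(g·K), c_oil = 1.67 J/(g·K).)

T_f ≈ 43.7 °C

Heat gained plus heat lost sum to zero:
402×0.444×(T − 211) + 1460×1.67×(T − 31.5) = 0
(178.49 + 2438.2) T = 178.49×211 + 2438.2×31.5
T = 114464 / 2616.7 = 43.7 °C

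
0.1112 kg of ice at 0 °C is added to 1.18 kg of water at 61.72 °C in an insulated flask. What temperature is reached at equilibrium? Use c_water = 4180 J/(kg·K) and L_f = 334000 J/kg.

T_f ≈ 49.5 °C

Setting the total heat transfer to zero:
melt ice: 0.1112·334000 = 37141
  meltwater 0→T: 0.1112·4180·T = 464.82 T
  water cools: 1.18·4180·(T − 61.72) = 4932.4(T − 61.72)
5397.2 T = 304428 − 37141 = 267287
T ≈ 49.52 °C — above 0 °C, consistent with complete melting.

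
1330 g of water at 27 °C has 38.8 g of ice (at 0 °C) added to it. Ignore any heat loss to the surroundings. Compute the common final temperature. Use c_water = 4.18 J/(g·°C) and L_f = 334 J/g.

T_f ≈ 24.0 °C

Net heat exchanged in the isolated system is zero:
melt ice: 38.8·334 = 12959; meltwater 0→T: 38.8·4.18·T = 162.18 T; water: 5559.4(T − 27)
5721.6 T = 150104 − 12959 = 137145
T ≈ 23.97 °C — above 0 °C, consistent with complete melting.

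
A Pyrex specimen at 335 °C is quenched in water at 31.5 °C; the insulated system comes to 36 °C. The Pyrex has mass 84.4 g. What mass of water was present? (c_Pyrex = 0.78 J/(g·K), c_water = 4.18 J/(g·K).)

m ≈ 1050 g

|Q_Pyrex| = |Q_water|:
84.4·0.78·(335 − 36) = m·4.18·(36 − 31.5)
18.81 m = 19684  ⇒  m ≈ 1046 g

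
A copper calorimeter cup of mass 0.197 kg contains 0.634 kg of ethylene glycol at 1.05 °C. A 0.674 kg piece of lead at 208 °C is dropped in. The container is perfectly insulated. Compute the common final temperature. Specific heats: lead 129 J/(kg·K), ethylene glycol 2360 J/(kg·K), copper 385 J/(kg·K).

T_f ≈ 11.9 °C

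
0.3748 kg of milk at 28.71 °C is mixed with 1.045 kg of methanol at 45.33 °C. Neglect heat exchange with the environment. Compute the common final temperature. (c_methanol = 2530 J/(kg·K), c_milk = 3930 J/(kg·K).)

Set heat shed by the hot body equal to heat absorbed by the cold body:
1.045*2530*(45.33 − T) = 0.3748*3930*(T − 28.71)
2643.8(45.33 − T) = 1473(T − 28.71)
4116.8 T = 162135  ⇒  T ≈ 39.38 °C

T_f ≈ 39.4 °C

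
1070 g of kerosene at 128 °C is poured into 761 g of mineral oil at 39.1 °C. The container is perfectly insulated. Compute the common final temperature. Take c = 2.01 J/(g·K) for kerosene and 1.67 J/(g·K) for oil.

Let T be the final temperature. ΣQ_i = 0:
1070×2.01×(T − 128) + 761×1.67×(T − 39.1) = 0
2150.7(T − 128) + 1270.9(T − 39.1) = 0
(2150.7 + 1270.9) T = 2150.7×128 + 1270.9×39.1
T ≈ 94.98 °C

T_f ≈ 95.0 °C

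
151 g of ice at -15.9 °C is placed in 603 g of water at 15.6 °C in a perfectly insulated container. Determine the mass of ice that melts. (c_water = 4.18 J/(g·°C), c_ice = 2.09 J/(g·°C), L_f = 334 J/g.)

m_melted ≈ 103 g

Cooling the water to 0 °C releases 603×4.18×15.6 = 39320 J.
Warming the ice to 0 °C takes 151×2.09×15.9 = 5017.9 J, leaving 34303 J for melting.
To melt every bit of ice: 151×334 = 50434 J.
34303 J < 50434 J, so only part of the ice melts and the system sits at 0 °C.
m_melt = 34303 / L_f = 102.7 g.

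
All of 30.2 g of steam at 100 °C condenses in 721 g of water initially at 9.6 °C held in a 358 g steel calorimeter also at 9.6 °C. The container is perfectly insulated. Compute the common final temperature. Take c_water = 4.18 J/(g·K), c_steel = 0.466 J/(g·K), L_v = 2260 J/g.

T_f ≈ 33.7 °C

Conservation of energy gives ΣQ = 0:
latent heat released on condensation: 30.2×2260 = 68252
  condensed water 100 °C→T: 126.24(T − 100)
  water warms: 721×4.18×(T − 9.6) = 3013.8(T − 9.6)
  cup: 166.83(T − 9.6)
3306.8 T = 68252 + 12624 + 30534 = 111409
T ≈ 33.69 °C, under the boiling point, so the assumption holds.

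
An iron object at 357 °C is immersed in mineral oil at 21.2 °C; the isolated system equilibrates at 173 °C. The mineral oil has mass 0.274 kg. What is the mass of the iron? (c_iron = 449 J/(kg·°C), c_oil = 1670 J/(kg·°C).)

m ≈ 0.841 kg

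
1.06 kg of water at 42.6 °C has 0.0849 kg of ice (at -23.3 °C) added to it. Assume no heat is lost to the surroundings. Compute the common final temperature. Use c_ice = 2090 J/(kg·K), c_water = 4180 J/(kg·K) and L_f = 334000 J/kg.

T_f ≈ 32.7 °C

Net heat exchanged in the isolated system is zero:
warm ice to 0 °C: 0.0849×2090×(0 − (-23.3)) = 4134.4
  latent heat to melt: 0.0849×334000 = 28357
  meltwater 0→T: 0.0849×4180×T = 354.88 T
  water cools: 1.06×4180×(T − 42.6) = 4430.8(T − 42.6)
4785.7 T = 188752 − 32491 = 156261
T ≈ 32.65 °C (positive, so assuming full melt was valid).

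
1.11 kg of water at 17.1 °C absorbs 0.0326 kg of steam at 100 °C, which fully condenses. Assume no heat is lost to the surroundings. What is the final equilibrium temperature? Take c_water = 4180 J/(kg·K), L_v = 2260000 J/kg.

Taking heat into each body as positive, Σ m c ΔT = 0:
steam→water at 100 °C releases m L_v = 0.0326·2260000 = 73676; condensate cools 100→T: 0.0326·4180·(T − 100) = 136.27(T − 100); original water: 4639.8(T − 17.1)
4776.1 T = 73676 + 13627 + 79341 = 166643
T ≈ 34.89 °C (< 100 °C, so full condensation is consistent).

T_f ≈ 34.9 °C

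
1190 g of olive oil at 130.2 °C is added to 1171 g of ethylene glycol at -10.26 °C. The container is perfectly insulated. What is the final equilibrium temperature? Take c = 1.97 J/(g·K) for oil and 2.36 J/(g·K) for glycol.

T_f ≈ 54.2 °C

Net heat exchanged in the isolated system is zero:
1190*1.97*(T − 130.2) + 1171*2.36*(T − (-10.26)) = 0
(2344.3 + 2763.6) T = 2344.3*130.2 + 2763.6*(-10.26)
T ≈ 54.21 °C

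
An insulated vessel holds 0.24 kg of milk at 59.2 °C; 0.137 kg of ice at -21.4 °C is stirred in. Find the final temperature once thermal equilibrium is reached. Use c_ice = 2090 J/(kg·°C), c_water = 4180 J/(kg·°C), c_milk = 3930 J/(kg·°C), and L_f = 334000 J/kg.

T_f ≈ 2.6 °C

Sum of m c ΔT and latent-heat terms is zero:
warm ice to 0 °C: 0.137×2090×(0 − (-21.4)) = 6127.5
  fusion: m_ice L_f = 0.137×334000 = 45758
  warm the meltwater: 572.66 T
  milk: 943.2(T − 59.2)
1515.9 T = 55837 − 51885 = 3952
T ≈ 2.61 °C (positive, so assuming full melt was valid).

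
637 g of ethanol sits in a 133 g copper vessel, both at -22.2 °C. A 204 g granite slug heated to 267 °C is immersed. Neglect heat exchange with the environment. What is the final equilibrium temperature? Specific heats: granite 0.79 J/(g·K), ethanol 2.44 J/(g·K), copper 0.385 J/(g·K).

T_f ≈ 4.2 °C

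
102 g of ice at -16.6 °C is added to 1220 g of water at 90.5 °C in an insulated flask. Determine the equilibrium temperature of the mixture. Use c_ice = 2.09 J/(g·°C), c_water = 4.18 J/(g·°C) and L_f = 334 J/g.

T_f ≈ 76.7 °C

Sum of m c ΔT and latent-heat terms is zero:
warm ice to 0 °C: 102·2.09·(0 − (-16.6)) = 3538.8
  fusion: m_ice L_f = 102·334 = 34068
  warm the meltwater: 426.36 T
  water: 5099.6(T − 90.5)
5526 T = 461514 − 37607 = 423907
T ≈ 76.71 °C (positive, so assuming full melt was valid).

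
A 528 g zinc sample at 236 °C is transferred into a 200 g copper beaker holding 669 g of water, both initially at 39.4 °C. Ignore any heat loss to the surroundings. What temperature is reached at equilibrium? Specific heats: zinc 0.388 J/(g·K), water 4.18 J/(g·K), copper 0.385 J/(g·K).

T_f ≈ 52.5 °C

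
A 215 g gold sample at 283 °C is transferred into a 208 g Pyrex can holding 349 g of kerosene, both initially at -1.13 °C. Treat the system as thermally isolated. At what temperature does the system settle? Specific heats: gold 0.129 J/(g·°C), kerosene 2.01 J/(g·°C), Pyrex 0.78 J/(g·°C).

T_f ≈ 7.7 °C

Heat gained plus heat lost sum to zero:
215*0.129*(T − 283) + 349*2.01*(T − (-1.13)) + 208*0.78*(T − (-1.13)) = 0
891.46 T = 6873
T ≈ 7.71 °C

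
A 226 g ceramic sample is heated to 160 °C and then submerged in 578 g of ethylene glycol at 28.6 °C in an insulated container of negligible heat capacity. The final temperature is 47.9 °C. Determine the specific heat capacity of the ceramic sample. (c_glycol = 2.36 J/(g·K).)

c ≈ 1.04 J/(g·K)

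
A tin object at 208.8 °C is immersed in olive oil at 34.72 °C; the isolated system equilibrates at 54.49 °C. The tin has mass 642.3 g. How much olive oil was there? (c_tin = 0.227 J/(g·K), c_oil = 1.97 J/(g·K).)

m ≈ 578 g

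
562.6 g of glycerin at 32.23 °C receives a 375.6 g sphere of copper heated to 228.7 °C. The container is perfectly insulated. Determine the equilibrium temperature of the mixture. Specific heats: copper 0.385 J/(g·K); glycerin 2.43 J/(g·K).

T_f ≈ 51.0 °C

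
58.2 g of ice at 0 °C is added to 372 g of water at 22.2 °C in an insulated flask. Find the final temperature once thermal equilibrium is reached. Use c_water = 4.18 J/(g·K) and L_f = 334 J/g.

T_f ≈ 8.4 °C

Conservation of energy gives ΣQ = 0:
fusion: m_ice L_f = 58.2·334 = 19439; meltwater 0→T: 58.2·4.18·T = 243.28 T; water: 1555(T − 22.2)
1798.2 T = 34520 − 19439 = 15081
T ≈ 8.39 °C — above 0 °C, consistent with complete melting.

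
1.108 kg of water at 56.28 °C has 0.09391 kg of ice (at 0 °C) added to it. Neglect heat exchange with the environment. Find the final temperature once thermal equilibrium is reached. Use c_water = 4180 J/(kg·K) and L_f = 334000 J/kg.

T_f ≈ 45.6 °C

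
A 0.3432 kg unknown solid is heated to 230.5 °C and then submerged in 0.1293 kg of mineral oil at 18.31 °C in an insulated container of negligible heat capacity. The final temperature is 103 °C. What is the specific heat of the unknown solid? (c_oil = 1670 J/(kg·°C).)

c ≈ 418 J/(kg·°C)

m_s c (T_s − T_f) = m_oil c_oil (T_f − T_0):
0.3432×c×(230.5 − 103) = 0.1293×1670×(103 − 18.31)
43.76 c = 18287  ⇒  c ≈ 417.9 J/(kg·°C)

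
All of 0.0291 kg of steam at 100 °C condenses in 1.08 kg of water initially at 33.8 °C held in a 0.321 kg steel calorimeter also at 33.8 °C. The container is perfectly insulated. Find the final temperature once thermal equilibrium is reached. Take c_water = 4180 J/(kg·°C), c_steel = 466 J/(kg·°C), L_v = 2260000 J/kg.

Energy balance with sensible and latent terms:
condense steam: −0.0291·2260000 = −65766
  condensed water 100 °C→T: 121.64(T − 100)
  water warms: 1.08·4180·(T − 33.8) = 4514.4(T − 33.8)
  cup: 149.59(T − 33.8)
4785.6 T = 65766 + 12164 + 157643 = 235573
T ≈ 49.23 °C, under the boiling point, so the assumption holds.

T_f ≈ 49.2 °C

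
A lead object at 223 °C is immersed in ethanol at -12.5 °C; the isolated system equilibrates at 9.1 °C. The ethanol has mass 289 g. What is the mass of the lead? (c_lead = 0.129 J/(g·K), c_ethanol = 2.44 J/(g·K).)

m ≈ 552 g

Net heat exchanged in the isolated system is zero:
m·0.129·(9.1 − 223) + 289·2.44·(9.1 − (-12.5)) = 0
-27.59 m = -15231
m = -15231/-27.59 ≈ 552 g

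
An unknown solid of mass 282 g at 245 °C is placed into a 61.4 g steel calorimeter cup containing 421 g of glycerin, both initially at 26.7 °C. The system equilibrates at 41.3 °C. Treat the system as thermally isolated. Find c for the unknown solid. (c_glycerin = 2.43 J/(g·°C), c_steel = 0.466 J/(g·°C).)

c ≈ 0.267 J/(g·°C)

Conservation of energy gives ΣQ = 0:
282·c·(41.3 − 245) + 421·2.43·(41.3 − 26.7) + 61.4·0.466·(41.3 − 26.7) = 0
-57443 c = -15354
c = -15354/-57443 ≈ 0.2673 J/(g·°C)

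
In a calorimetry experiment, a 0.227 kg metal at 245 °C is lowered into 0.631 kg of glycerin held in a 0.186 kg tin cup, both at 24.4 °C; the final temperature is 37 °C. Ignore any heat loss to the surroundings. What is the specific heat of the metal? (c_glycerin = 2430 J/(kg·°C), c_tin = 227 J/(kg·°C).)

Energy conservation, ΣQ = 0:
0.227×c×(37 − 245) + 0.631×2430×(37 − 24.4) + 0.186×227×(37 − 24.4) = 0
-47.22 c = -19852
c = -19852/-47.22 ≈ 420.4 J/(kg·°C)

c ≈ 420 J/(kg·°C)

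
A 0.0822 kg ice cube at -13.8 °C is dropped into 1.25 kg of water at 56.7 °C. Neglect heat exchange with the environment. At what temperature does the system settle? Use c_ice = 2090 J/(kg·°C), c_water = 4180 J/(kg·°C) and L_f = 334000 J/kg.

Heat gained plus heat lost sum to zero:
warm ice to 0 °C: 0.0822·2090·(0 − (-13.8)) = 2370.8
  melt ice: 0.0822·334000 = 27455
  warm the meltwater: 343.6 T
  water cools: 1.25·4180·(T − 56.7) = 5225(T − 56.7)
5568.6 T = 296258 − 29826 = 266432
T ≈ 47.85 °C — above 0 °C, consistent with complete melting.

T_f ≈ 47.8 °C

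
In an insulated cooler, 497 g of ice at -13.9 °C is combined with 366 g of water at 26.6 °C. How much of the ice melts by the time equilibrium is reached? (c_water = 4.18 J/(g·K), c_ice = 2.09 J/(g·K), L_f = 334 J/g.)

Water can give up m c ΔT = 366·4.18·26.6 = 40695 J before reaching 0 °C.
Of that, 497·2.09·13.9 = 14438 J goes to bring the ice to 0 °C, leaving 26256 J.
Melting all 497 g of ice would need 497·334 = 165998 J.
26256 J < 165998 J, so only part of the ice melts and the system sits at 0 °C.
m_melt = 26256 / L_f = 78.61 g.

m_melted ≈ 78.6 g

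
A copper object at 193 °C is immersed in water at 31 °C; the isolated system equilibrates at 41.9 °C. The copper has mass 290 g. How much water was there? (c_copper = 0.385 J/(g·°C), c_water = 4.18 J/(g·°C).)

m ≈ 370 g

Let T be the final temperature. ΣQ_i = 0:
290·0.385·(41.9 − 193) + m·4.18·(41.9 − 31) = 0
45.56 m = 16870
m = 16870/45.56 ≈ 370.3 g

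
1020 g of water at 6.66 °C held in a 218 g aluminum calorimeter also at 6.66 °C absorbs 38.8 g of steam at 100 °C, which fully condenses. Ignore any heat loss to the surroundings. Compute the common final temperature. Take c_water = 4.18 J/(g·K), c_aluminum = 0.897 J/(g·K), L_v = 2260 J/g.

Sum of m c ΔT and latent-heat terms is zero:
latent heat released on condensation: 38.8·2260 = 87688; condensate cools 100→T: 38.8·4.18·(T − 100) = 162.18(T − 100); water warms: 1020·4.18·(T − 6.66) = 4263.6(T − 6.66); aluminum cup: 218·0.897·(T − 6.66) = 195.55(T − 6.66)
4621.3 T = 87688 + 16218 + 29698 = 133604
T ≈ 28.91 °C, under the boiling point, so the assumption holds.

T_f ≈ 28.9 °C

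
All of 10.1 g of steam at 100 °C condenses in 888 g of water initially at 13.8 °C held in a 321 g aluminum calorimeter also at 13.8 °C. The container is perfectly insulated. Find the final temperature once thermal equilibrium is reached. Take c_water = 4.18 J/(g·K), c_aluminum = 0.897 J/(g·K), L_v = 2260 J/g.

T_f ≈ 20.3 °C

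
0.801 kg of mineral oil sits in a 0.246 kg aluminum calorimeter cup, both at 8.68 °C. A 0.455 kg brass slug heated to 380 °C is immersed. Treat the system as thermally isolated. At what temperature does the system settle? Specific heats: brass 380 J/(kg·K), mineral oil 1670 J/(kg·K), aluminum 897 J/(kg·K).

T_f ≈ 45.8 °C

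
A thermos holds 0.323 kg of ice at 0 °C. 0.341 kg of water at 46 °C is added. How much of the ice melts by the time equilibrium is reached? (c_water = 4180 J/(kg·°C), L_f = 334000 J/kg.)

m_melted ≈ 0.196 kg

Heat available from the water dropping to 0 °C: 0.341·4180·46 = 65567 J.
Melting all 0.323 kg of ice would need 0.323·334000 = 107882 J.
65567 J < 107882 J, so only part of the ice melts and the system sits at 0 °C.
m_melted·334000 = 65567  ⇒  m_melted ≈ 0.1963 kg.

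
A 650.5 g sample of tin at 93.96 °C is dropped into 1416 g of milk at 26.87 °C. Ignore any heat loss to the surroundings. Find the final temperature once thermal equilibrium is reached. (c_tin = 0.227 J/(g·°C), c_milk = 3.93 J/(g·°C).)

T_f is the heat-capacity-weighted average of the initial temperatures:
T_f = (147.66×93.96 + 5564.9×26.87) / (147.66 + 5564.9)
    = 163403 / 5712.5 ≈ 28.60 °C

T_f ≈ 28.6 °C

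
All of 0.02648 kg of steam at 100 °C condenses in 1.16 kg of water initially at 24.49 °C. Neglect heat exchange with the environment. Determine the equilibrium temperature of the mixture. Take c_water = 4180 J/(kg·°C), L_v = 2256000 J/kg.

Energy conservation, ΣQ = 0:
steam→water at 100 °C releases m L_v = 0.02648×2256000 = 59739; condensed water 100 °C→T: 110.69(T − 100); original water: 4848.8(T − 24.49)
4959.5 T = 59739 + 11069 + 118747 = 189555
T ≈ 38.22 °C, under the boiling point, so the assumption holds.

T_f ≈ 38.2 °C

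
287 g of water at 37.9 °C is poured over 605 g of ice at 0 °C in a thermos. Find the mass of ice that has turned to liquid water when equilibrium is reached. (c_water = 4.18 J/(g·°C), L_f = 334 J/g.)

Cooling the water to 0 °C releases 287·4.18·37.9 = 45467 J.
Melting all 605 g of ice would need 605·334 = 202070 J.
That's not enough to melt it all — equilibrium is at 0 °C with ice remaining.
m_melted·334 = 45467  ⇒  m_melted ≈ 136.1 g.

m_melted ≈ 136 g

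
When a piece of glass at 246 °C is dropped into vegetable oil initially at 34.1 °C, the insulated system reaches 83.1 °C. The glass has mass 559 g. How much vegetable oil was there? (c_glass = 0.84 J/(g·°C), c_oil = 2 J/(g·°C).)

m ≈ 781 g

Heat lost by the glass = heat gained by the oil:
559·0.84·(246 − 83.1) = m·2·(83.1 − 34.1)
98 m = 76491  ⇒  m ≈ 780.5 g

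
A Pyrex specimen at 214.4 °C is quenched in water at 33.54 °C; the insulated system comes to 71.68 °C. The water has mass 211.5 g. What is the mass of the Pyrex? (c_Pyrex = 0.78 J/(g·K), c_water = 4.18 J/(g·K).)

Heat lost by the Pyrex = heat gained by the water:
m×0.78×(214.4 − 71.68) = 211.5×4.18×(71.68 − 33.54)
111.32 m = 33718  ⇒  m ≈ 302.9 g

m ≈ 303 g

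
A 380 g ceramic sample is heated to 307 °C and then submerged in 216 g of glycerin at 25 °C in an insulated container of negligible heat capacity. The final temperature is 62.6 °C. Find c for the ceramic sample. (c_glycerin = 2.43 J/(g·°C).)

c ≈ 0.213 J/(g·°C)

Heat lost by the ceramic sample = heat gained by the glycerin:
380×c×(307 − 62.6) = 216×2.43×(62.6 − 25)
92872 c = 19735  ⇒  c ≈ 0.2125 J/(g·°C)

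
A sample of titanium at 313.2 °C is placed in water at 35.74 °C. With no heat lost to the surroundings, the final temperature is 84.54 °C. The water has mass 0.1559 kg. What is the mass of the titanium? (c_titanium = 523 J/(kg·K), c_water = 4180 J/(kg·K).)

m ≈ 0.266 kg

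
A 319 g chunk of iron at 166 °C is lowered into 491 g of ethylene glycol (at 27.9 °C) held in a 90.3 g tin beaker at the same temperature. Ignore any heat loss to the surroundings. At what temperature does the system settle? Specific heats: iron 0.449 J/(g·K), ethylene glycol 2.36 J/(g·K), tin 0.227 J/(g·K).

Net heat exchanged in the isolated system is zero:
319·0.449·(T − 166) + 491·2.36·(T − 27.9) + 90.3·0.227·(T − 27.9) = 0
(143.23 + 1158.8 + 20.5) T = 143.23·166 + 1158.8·27.9 + 20.5·27.9
T = 56678 / 1322.5 = 42.9 °C

T_f ≈ 42.9 °C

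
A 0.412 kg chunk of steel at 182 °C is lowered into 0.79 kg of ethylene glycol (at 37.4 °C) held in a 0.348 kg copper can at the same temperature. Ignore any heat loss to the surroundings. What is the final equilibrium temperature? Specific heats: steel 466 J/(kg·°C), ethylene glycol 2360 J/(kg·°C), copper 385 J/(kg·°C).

T_f ≈ 50.1 °C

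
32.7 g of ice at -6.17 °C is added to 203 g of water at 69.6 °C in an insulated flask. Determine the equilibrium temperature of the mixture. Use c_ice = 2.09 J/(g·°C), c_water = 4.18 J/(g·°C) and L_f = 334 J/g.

T_f ≈ 48.4 °C

Heat gained plus heat lost sum to zero:
ice -6.17→0 °C: 32.7·2.09·6.17 = 421.68
  fusion: m_ice L_f = 32.7·334 = 10922
  meltwater 0→T: 32.7·4.18·T = 136.69 T
  water: 848.54(T − 69.6)
985.23 T = 59058 − 11343 = 47715
T ≈ 48.43 °C. Since T > 0 °C, the all-ice-melts assumption holds.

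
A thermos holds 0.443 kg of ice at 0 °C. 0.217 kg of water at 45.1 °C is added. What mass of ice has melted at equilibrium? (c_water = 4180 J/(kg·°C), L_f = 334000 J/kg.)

Cooling the water to 0 °C releases 0.217×4180×45.1 = 40908 J.
Melting all 0.443 kg of ice would need 0.443×334000 = 147962 J.
Since 40908 < 147962 J, not all the ice melts; equilibrium is at 0 °C.
Mass melted = 40908/334000 ≈ 0.1225 kg.

m_melted ≈ 0.122 kg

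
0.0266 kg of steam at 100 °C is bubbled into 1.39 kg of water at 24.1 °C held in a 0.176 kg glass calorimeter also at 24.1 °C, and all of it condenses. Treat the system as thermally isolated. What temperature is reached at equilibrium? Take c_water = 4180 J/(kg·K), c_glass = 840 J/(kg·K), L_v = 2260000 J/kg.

T_f ≈ 35.4 °C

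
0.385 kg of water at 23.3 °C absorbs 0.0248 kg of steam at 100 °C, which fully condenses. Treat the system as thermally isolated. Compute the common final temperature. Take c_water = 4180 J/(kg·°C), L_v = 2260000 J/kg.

Energy balance with sensible and latent terms:
steam→water at 100 °C releases m L_v = 0.0248·2260000 = 56048
  condensate cools 100→T: 0.0248·4180·(T − 100) = 103.66(T − 100)
  water warms: 0.385·4180·(T − 23.3) = 1609.3(T − 23.3)
1713 T = 56048 + 10366 + 37497 = 103911
T ≈ 60.66 °C, under the boiling point, so the assumption holds.

T_f ≈ 60.7 °C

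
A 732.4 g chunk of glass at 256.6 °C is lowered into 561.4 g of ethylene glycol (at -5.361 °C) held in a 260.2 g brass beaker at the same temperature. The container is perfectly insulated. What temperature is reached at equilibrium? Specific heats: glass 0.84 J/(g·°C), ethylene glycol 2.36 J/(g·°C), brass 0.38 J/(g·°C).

Heat gained plus heat lost sum to zero:
732.4×0.84×(T − 256.6) + 561.4×2.36×(T − (-5.361)) + 260.2×0.38×(T − (-5.361)) = 0
(615.22 + 1324.9 + 98.88) T = 615.22×256.6 + 1324.9×(-5.361) + 98.88×(-5.361)
T ≈ 73.68 °C

T_f ≈ 73.7 °C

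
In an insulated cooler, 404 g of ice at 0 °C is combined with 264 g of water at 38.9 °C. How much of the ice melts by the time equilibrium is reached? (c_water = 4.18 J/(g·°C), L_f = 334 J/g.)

m_melted ≈ 129 g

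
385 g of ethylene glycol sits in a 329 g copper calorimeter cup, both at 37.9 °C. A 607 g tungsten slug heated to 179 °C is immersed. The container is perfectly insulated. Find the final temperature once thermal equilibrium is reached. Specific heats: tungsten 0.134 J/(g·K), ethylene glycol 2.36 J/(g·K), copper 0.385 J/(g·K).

Heat gained plus heat lost sum to zero:
607·0.134·(T − 179) + 385·2.36·(T − 37.9) + 329·0.385·(T − 37.9) = 0
81.34(T − 179) + 908.6(T − 37.9) + 126.67(T − 37.9) = 0
1116.6 T = 53796
T = 53796 / 1116.6 = 48.2 °C

T_f ≈ 48.2 °C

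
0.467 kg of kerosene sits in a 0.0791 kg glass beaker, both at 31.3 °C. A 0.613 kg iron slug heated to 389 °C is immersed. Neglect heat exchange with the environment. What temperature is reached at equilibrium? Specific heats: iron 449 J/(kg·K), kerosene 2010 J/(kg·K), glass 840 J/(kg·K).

T_f ≈ 108.2 °C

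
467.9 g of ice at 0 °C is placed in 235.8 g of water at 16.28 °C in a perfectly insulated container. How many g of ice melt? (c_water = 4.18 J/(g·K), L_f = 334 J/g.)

Heat available from the water dropping to 0 °C: 235.8·4.18·16.28 = 16046 J.
Fully melting the ice requires m_ice L_f = 467.9·334 = 156279 J.
16046 J < 156279 J, so only part of the ice melts and the system sits at 0 °C.
m_melt = 16046 / L_f = 48.04 g.

m_melted ≈ 48 g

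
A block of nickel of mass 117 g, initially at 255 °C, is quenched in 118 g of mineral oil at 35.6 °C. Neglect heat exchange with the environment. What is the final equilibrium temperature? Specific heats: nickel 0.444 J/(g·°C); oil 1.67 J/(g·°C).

T_f ≈ 81.4 °C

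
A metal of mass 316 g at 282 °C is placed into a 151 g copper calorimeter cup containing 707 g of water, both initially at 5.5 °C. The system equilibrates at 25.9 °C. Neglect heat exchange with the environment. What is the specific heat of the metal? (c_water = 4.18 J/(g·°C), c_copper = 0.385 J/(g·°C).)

c ≈ 0.76 J/(g·°C)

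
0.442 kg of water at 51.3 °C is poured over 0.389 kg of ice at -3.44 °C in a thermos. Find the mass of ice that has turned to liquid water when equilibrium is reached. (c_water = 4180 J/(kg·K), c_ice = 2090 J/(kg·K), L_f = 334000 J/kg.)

m_melted ≈ 0.275 kg

Heat available from the water dropping to 0 °C: 0.442×4180×51.3 = 94780 J.
Of that, 0.389×2090×3.44 = 2796.8 J goes to bring the ice to 0 °C, leaving 91983 J.
Fully melting the ice requires m_ice L_f = 0.389×334000 = 129926 J.
91983 J < 129926 J, so only part of the ice melts and the system sits at 0 °C.
m_melted×334000 = 91983  ⇒  m_melted ≈ 0.2754 kg.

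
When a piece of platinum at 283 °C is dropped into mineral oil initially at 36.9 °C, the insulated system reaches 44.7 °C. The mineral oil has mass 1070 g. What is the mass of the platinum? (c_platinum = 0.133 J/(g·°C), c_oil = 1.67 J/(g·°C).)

m ≈ 440 g

Setting the total heat transfer to zero:
m·0.133·(44.7 − 283) + 1070·1.67·(44.7 − 36.9) = 0
-31.69 m = -13938
m = -13938/-31.69 ≈ 439.8 g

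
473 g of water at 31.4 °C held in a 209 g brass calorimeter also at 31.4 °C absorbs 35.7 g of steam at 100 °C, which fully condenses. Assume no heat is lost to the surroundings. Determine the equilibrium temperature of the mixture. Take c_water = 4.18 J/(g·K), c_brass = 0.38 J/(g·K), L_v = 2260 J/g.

Net heat exchanged in the isolated system is zero:
steam→water at 100 °C releases m L_v = 35.7×2260 = 80682; condensate cools 100→T: 35.7×4.18×(T − 100) = 149.23(T − 100); water warms: 473×4.18×(T − 31.4) = 1977.1(T − 31.4); cup: 79.42(T − 31.4)
2205.8 T = 80682 + 14923 + 64576 = 160181
T ≈ 72.62 °C (< 100 °C, so full condensation is consistent).

T_f ≈ 72.6 °C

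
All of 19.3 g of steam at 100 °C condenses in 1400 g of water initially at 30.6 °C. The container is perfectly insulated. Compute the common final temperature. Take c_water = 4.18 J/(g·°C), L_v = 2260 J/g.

Conservation of energy gives ΣQ = 0:
latent heat released on condensation: 19.3×2260 = 43618
  condensed water 100 °C→T: 80.67(T − 100)
  water warms: 1400×4.18×(T − 30.6) = 5852(T − 30.6)
5932.7 T = 43618 + 8067.4 + 179071 = 230757
T ≈ 38.90 °C, under the boiling point, so the assumption holds.

T_f ≈ 38.9 °C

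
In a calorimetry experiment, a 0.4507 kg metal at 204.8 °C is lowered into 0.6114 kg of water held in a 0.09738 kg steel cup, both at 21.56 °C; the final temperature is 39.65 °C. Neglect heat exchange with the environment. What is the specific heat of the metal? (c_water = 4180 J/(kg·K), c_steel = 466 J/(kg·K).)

Conservation of energy gives ΣQ = 0:
0.4507·c·(39.65 − 204.8) + 0.6114·4180·(39.65 − 21.56) + 0.09738·466·(39.65 − 21.56) = 0
-74.43 c = -47053
c = -47053/-74.43 ≈ 632.1 J/(kg·K)

c ≈ 632 J/(kg·K)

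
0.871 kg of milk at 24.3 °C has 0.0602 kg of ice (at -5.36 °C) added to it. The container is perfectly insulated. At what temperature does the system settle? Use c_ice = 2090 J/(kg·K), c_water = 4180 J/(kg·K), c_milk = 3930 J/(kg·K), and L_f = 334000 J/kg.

Energy conservation, ΣQ = 0:
ice -5.36→0 °C: 0.0602·2090·5.36 = 674.38
  latent heat to melt: 0.0602·334000 = 20107
  warm the meltwater: 251.64 T
  milk: 3423(T − 24.3)
3674.7 T = 83180 − 20781 = 62398
T ≈ 16.98 °C — above 0 °C, consistent with complete melting.

T_f ≈ 17.0 °C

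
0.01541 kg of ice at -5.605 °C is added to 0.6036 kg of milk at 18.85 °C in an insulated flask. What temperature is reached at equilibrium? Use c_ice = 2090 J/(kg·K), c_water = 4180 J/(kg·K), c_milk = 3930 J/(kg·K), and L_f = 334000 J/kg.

Heat gained plus heat lost sum to zero:
warm ice to 0 °C: 0.01541×2090×(0 − (-5.605)) = 180.52
  latent heat to melt: 0.01541×334000 = 5146.9
  warm the meltwater: 64.41 T
  milk cools: 0.6036×3930×(T − 18.85) = 2372.1(T − 18.85)
2436.6 T = 44715 − 5327.5 = 39388
T ≈ 16.17 °C (positive, so assuming full melt was valid).

T_f ≈ 16.2 °C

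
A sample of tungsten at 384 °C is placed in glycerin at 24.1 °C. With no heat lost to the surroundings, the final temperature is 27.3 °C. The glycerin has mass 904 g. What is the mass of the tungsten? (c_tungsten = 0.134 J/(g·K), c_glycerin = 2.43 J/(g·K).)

Net heat exchanged in the isolated system is zero:
m·0.134·(27.3 − 384) + 904·2.43·(27.3 − 24.1) = 0
-47.8 m = -7029.5
m = -7029.5/-47.8 ≈ 147.1 g

m ≈ 147 g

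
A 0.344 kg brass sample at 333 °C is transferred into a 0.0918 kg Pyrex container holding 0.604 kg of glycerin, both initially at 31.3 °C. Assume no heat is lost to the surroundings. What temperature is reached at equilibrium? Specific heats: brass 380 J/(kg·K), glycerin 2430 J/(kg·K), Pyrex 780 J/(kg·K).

Net heat exchanged in the isolated system is zero:
0.344×380×(T − 333) + 0.604×2430×(T − 31.3) + 0.0918×780×(T − 31.3) = 0
(130.72 + 1467.7 + 71.6) T = 130.72×333 + 1467.7×31.3 + 71.6×31.3
T ≈ 54.92 °C

T_f ≈ 54.9 °C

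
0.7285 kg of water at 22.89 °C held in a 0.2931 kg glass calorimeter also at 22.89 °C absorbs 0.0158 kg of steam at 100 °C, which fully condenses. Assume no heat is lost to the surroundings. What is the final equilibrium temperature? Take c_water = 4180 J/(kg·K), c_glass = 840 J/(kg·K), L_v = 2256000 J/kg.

Taking heat into each body as positive, Σ m c ΔT = 0:
steam→water at 100 °C releases m L_v = 0.0158×2256000 = 35645; condensate cools 100→T: 0.0158×4180×(T − 100) = 66.04(T − 100); original water: 3045.1(T − 22.89); cup: 246.2(T − 22.89)
3357.4 T = 35645 + 6604.4 + 75339 = 117588
T ≈ 35.02 °C — below 100 °C, confirming all the steam condensed.

T_f ≈ 35.0 °C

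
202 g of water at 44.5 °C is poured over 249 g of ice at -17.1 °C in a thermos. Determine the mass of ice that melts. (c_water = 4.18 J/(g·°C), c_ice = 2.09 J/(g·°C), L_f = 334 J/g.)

m_melted ≈ 85.9 g

Heat available from the water dropping to 0 °C: 202·4.18·44.5 = 37574 J.
Of that, 249·2.09·17.1 = 8899 J goes to bring the ice to 0 °C, leaving 28675 J.
Fully melting the ice requires m_ice L_f = 249·334 = 83166 J.
Since 28675 < 83166 J, not all the ice melts; equilibrium is at 0 °C.
Mass melted = 28675/334 ≈ 85.85 g.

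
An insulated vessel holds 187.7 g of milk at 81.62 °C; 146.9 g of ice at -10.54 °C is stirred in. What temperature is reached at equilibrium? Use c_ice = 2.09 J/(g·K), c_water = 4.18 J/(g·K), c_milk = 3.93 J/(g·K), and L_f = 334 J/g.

Heat gained plus heat lost sum to zero:
ice -10.54→0 °C: 146.9·2.09·10.54 = 3236; latent heat to melt: 146.9·334 = 49065; warm the meltwater: 614.04 T; milk: 737.66(T − 81.62)
1351.7 T = 60208 − 52301 = 7907.3
T ≈ 5.85 °C. Since T > 0 °C, the all-ice-melts assumption holds.

T_f ≈ 5.8 °C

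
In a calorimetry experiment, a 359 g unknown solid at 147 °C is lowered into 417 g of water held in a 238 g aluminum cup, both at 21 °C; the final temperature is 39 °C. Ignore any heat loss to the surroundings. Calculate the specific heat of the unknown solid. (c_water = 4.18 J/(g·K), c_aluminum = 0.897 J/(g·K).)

c ≈ 0.908 J/(g·K)

Taking heat into each body as positive, Σ m c ΔT = 0:
359×c×(39 − 147) + 417×4.18×(39 − 21) + 238×0.897×(39 − 21) = 0
-38772 c = -35218
c = -35218/-38772 ≈ 0.9083 J/(g·K)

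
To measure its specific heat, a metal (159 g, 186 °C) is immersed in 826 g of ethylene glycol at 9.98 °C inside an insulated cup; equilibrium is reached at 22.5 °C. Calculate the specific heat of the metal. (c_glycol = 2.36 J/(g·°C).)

c ≈ 0.939 J/(g·°C)

Setting the total heat transfer to zero:
159·c·(22.5 − 186) + 826·2.36·(22.5 − 9.98) = 0
-25996 c = -24406
c = -24406/-25996 ≈ 0.9388 J/(g·°C)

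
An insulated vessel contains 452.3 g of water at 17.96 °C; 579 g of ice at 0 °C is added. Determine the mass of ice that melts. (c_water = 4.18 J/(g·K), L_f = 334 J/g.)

m_melted ≈ 102 g

Heat available from the water dropping to 0 °C: 452.3·4.18·17.96 = 33955 J.
To melt every bit of ice: 579·334 = 193386 J.
Since 33955 < 193386 J, not all the ice melts; equilibrium is at 0 °C.
m_melted·334 = 33955  ⇒  m_melted ≈ 101.7 g.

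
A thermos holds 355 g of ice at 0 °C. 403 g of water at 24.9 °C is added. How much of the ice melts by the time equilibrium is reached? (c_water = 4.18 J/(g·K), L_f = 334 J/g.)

m_melted ≈ 126 g

Water can give up m c ΔT = 403·4.18·24.9 = 41945 J before reaching 0 °C.
Melting all 355 g of ice would need 355·334 = 118570 J.
41945 J < 118570 J, so only part of the ice melts and the system sits at 0 °C.
m_melt = 41945 / L_f = 125.6 g.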